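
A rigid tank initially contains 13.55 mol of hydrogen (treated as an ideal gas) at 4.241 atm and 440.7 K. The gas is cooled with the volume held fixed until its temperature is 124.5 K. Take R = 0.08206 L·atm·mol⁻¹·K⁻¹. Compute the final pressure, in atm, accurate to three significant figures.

P₂ ≈ 1.20 atm

From PV = nRT: V₁ = nRT₁/P₁ = 115.5 L.
V constant ⇒ P ∝ T: V₂ = V₁; P₂ = P₁·(T₂/T₁) = 1.198 atm.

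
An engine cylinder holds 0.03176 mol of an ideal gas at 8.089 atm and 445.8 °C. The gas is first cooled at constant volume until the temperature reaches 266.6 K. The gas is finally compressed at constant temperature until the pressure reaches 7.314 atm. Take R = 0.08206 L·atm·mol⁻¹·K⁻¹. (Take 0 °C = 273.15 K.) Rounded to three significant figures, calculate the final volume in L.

V₃ ≈ 0.0950 L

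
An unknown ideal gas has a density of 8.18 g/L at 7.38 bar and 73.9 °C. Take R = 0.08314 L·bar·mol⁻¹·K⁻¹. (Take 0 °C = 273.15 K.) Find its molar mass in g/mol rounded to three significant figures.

M ≈ 32.0 g/mol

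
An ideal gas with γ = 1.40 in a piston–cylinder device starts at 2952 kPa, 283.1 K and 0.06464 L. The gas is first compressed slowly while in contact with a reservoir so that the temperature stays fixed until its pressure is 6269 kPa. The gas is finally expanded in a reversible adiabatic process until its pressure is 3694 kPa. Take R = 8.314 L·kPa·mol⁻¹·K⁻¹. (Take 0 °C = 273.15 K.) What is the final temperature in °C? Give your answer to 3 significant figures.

Isothermal, so P V is constant: T₂ = T₁; V₂ = V₁·(P₁/P₂) = 0.03044 L.
Adiabatic (γ = 1.40), T V^(γ−1) and P V^γ constant: T₃ = T₂·(P₃/P₂)^((γ−1)/γ) = 243.4 K; V₃ = V₂·(P₂/P₃)^(1/γ) = 0.04441 L.

T₃ ≈ -29.8 °C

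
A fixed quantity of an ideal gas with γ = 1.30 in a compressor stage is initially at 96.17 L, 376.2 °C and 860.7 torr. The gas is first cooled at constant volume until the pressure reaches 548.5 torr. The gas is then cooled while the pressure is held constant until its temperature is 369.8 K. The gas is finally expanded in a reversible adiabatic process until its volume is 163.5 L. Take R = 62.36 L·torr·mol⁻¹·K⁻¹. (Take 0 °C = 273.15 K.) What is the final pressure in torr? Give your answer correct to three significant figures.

P₄ ≈ 238 torr

Convert: T₁ = 649.3 K.
Isochoric, so P/T is constant: V₂ = V₁; T₂ = T₁·(P₂/P₁) = 413.8 K.
P constant ⇒ V ∝ T: P₃ = P₂; V₃ = V₂·(T₃/T₂) = 85.94 L.
Adiabatic (γ = 1.30), T V^(γ−1) and P V^γ constant: T₄ = T₃·(V₃/V₄)^(γ−1) = 304.9 K; P₄ = P₃·(V₃/V₄)^γ = 237.7 torr.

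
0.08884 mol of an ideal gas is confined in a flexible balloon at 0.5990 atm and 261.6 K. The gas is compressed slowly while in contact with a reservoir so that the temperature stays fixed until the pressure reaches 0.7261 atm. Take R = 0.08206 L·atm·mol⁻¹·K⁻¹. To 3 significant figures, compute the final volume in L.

From PV = nRT: V₁ = nRT₁/P₁ = 3.184 L.
T constant ⇒ Boyle's law P V = const: T₂ = T₁; V₂ = V₁·(P₁/P₂) = 2.627 L.

V₂ ≈ 2.63 L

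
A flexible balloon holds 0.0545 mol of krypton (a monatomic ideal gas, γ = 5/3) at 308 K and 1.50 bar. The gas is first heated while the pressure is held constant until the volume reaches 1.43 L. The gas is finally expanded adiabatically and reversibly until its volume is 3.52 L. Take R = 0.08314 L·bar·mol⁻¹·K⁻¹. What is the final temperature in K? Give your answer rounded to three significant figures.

T₃ ≈ 260 K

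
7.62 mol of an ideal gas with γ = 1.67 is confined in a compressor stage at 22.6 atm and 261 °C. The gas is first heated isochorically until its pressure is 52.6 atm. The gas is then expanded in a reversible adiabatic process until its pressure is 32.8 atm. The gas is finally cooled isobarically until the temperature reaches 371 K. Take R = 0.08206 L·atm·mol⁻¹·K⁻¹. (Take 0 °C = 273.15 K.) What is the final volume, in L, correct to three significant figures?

V₄ ≈ 7.07 L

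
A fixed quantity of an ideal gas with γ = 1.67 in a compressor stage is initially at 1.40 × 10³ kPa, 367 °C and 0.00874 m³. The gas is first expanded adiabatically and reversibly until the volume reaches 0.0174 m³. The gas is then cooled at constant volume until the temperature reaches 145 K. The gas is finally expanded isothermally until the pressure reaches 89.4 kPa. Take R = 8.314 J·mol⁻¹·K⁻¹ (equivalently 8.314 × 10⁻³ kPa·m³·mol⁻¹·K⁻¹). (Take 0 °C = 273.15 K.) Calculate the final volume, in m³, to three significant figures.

V₄ ≈ 0.0310 m³

Convert: T₁ = 640.1 K.
Adiabatic (γ = 1.67), T V^(γ−1) and P V^γ constant: T₂ = T₁·(V₁/V₂)^(γ−1) = 403.6 K; P₂ = P₁·(V₁/V₂)^γ = 443.3 kPa.
Isochoric, so P/T is constant: V₃ = V₂; P₃ = P₂·(T₃/T₂) = 159.3 kPa.
Isothermal, so P V is constant: T₄ = T₃; V₄ = V₃·(P₃/P₄) = 0.03100 m³.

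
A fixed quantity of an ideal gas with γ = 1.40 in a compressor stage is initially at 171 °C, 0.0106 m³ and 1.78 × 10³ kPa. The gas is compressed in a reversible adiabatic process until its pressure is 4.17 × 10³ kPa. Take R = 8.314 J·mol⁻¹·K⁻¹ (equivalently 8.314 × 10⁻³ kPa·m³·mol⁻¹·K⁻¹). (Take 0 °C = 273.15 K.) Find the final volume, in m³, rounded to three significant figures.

V₂ ≈ 0.00577 m³

Convert: T₁ = 444.1 K.
Adiabatic (γ = 1.40), T V^(γ−1) and P V^γ constant: T₂ = T₁·(P₂/P₁)^((γ−1)/γ) = 566.5 K; V₂ = V₁·(P₁/P₂)^(1/γ) = 0.005771 m³.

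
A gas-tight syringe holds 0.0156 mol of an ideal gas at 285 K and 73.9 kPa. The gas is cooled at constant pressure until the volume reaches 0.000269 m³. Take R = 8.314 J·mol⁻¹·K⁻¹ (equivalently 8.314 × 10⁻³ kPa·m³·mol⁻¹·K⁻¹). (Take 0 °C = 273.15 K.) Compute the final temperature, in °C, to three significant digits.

T₂ ≈ -120 °C

From PV = nRT: V₁ = nRT₁/P₁ = 0.0005002 m³.
P constant ⇒ V ∝ T: P₂ = P₁; T₂ = T₁·(V₂/V₁) = 153.3 K.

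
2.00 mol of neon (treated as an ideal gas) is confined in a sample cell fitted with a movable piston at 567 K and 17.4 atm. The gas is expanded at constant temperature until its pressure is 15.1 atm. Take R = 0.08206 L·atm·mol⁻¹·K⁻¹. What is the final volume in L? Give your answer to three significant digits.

V₂ ≈ 6.16 L

From PV = nRT: V₁ = nRT₁/P₁ = 5.348 L.
T constant ⇒ Boyle's law P V = const: T₂ = T₁; V₂ = V₁·(P₁/P₂) = 6.163 L.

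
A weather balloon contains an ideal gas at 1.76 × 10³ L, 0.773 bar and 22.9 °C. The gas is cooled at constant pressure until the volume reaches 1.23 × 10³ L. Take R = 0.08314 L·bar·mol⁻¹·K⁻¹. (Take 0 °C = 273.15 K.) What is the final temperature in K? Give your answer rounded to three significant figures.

T₂ ≈ 207 K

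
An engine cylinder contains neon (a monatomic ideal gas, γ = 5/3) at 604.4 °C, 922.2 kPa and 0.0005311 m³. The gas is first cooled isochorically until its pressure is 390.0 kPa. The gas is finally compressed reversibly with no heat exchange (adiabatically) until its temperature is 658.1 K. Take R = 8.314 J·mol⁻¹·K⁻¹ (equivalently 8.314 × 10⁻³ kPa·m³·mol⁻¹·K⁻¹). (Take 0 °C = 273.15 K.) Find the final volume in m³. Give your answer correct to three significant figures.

V₃ ≈ 0.000225 m³

Convert: T₁ = 877.5 K.
V constant ⇒ P ∝ T: V₂ = V₁; T₂ = T₁·(P₂/P₁) = 371.1 K.
Reversible adiabatic, γ = 5/3: P₃ = P₂·(T₃/T₂)^(γ/(γ−1)) = 1633 kPa; V₃ = V₂·(T₂/T₃)^(1/(γ−1)) = 0.0002249 m³.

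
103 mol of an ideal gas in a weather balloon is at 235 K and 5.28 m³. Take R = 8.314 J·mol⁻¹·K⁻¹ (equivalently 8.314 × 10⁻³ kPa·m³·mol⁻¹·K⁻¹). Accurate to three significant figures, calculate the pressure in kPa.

P ≈ 38.1 kPa

PV = nRT ⇒ P = nRT/V = (103 × 8.314 × 10⁻³ × 235) / 5.28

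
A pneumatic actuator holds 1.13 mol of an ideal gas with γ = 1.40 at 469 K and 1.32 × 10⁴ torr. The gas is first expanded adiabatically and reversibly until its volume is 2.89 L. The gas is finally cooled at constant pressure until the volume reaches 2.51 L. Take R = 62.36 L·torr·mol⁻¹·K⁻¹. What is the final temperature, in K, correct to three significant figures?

T₃ ≈ 385 K

From PV = nRT: V₁ = nRT₁/P₁ = 2.504 L.
Reversible adiabatic, γ = 1.40: T₂ = T₁·(V₁/V₂)^(γ−1) = 442.8 K; P₂ = P₁·(V₁/V₂)^γ = 1.080e+04 torr.
P constant ⇒ V ∝ T: P₃ = P₂; T₃ = T₂·(V₃/V₂) = 384.6 K.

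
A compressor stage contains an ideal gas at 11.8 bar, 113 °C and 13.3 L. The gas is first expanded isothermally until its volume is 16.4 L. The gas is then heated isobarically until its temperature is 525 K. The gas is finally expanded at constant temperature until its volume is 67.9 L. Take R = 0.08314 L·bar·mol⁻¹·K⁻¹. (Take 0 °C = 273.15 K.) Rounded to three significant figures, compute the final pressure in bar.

P₄ ≈ 3.14 bar

Convert: T₁ = 386.1 K.
T constant ⇒ Boyle's law P V = const: T₂ = T₁; P₂ = P₁·(V₁/V₂) = 9.570 bar.
P constant ⇒ V ∝ T: P₃ = P₂; V₃ = V₂·(T₃/T₂) = 22.30 L.
T constant ⇒ Boyle's law P V = const: T₄ = T₃; P₄ = P₃·(V₃/V₄) = 3.142 bar.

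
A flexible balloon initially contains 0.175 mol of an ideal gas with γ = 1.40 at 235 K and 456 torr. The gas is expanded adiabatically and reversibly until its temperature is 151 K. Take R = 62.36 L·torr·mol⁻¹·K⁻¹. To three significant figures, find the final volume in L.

V₂ ≈ 17.0 L

From PV = nRT: V₁ = nRT₁/P₁ = 5.624 L.
Adiabatic (γ = 1.40), T V^(γ−1) and P V^γ constant: P₂ = P₁·(T₂/T₁)^(γ/(γ−1)) = 96.97 torr; V₂ = V₁·(T₁/T₂)^(1/(γ−1)) = 16.99 L.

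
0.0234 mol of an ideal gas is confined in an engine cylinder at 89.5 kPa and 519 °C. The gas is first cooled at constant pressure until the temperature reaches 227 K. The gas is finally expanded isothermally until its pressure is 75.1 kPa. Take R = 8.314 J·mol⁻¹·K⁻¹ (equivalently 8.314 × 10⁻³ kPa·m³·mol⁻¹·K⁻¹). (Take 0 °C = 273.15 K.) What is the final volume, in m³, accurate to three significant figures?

V₃ ≈ 0.000588 m³

Convert: T₁ = 792.1 K.
From PV = nRT: V₁ = nRT₁/P₁ = 0.001722 m³.
Isobaric, so V/T is constant: P₂ = P₁; V₂ = V₁·(T₂/T₁) = 0.0004934 m³.
Isothermal, so P V is constant: T₃ = T₂; V₃ = V₂·(P₂/P₃) = 0.0005880 m³.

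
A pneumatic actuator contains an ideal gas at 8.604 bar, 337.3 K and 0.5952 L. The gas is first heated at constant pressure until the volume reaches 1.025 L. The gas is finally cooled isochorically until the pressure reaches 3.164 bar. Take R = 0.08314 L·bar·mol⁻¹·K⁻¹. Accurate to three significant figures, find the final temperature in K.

T₃ ≈ 214 K

P constant ⇒ V ∝ T: P₂ = P₁; T₂ = T₁·(V₂/V₁) = 580.9 K.
Isochoric, so P/T is constant: V₃ = V₂; T₃ = T₂·(P₃/P₂) = 213.6 K.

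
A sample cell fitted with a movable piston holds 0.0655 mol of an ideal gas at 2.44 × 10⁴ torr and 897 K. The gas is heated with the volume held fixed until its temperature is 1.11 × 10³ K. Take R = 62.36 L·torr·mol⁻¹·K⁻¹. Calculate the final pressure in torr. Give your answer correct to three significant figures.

From PV = nRT: V₁ = nRT₁/P₁ = 0.1502 L.
V constant ⇒ P ∝ T: V₂ = V₁; P₂ = P₁·(T₂/T₁) = 3.019e+04 torr.

P₂ ≈ 3.02e+04 torr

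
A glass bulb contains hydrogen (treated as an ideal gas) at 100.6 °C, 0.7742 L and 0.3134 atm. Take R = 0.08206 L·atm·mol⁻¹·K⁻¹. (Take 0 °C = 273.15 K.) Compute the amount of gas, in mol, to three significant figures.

n ≈ 0.00791 mol

Convert: T = 373.75 K.
PV = nRT ⇒ n = PV/(RT) = (0.3134 × 0.7742) / (0.08206 × 373.75)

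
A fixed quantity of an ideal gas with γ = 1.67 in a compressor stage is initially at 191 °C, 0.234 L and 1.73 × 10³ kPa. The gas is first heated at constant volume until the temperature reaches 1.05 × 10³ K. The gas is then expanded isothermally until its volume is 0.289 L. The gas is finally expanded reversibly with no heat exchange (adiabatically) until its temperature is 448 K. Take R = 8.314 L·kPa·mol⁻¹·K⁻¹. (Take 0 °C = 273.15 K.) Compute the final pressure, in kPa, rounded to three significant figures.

Convert: T₁ = 464.1 K.
Isochoric, so P/T is constant: V₂ = V₁; P₂ = P₁·(T₂/T₁) = 3914 kPa.
Isothermal, so P V is constant: T₃ = T₂; P₃ = P₂·(V₂/V₃) = 3169 kPa.
Reversible adiabatic, γ = 1.67: P₄ = P₃·(T₄/T₃)^(γ/(γ−1)) = 379.2 kPa; V₄ = V₃·(T₃/T₄)^(1/(γ−1)) = 1.030 L.

P₄ ≈ 379 kPa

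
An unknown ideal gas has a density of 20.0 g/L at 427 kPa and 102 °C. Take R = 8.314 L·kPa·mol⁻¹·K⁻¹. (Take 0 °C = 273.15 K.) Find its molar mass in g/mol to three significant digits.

ρ = PM/(RT) ⇒ M = ρRT/P = (20.0 × 8.314 × 375.1) / 427

M ≈ 146 g/mol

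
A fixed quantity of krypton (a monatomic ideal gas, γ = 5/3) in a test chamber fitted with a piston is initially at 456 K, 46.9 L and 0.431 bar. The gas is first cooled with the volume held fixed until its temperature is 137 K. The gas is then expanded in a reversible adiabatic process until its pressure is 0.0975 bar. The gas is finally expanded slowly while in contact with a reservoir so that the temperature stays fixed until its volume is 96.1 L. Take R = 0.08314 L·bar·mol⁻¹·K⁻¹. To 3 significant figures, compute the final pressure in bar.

P₄ ≈ 0.0564 bar

Isochoric, so P/T is constant: V₂ = V₁; P₂ = P₁·(T₂/T₁) = 0.1295 bar.
Reversible adiabatic, γ = 5/3: T₃ = T₂·(P₃/P₂)^((γ−1)/γ) = 122.3 K; V₃ = V₂·(P₂/P₃)^(1/γ) = 55.60 L.
T constant ⇒ Boyle's law P V = const: T₄ = T₃; P₄ = P₃·(V₃/V₄) = 0.05641 bar.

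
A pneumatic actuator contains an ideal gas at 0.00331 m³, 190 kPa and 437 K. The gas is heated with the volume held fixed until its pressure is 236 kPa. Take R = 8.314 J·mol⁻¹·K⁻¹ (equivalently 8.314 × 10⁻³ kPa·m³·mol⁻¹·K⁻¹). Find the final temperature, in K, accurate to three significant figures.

V constant ⇒ P ∝ T: V₂ = V₁; T₂ = T₁·(P₂/P₁) = 542.8 K.

T₂ ≈ 543 K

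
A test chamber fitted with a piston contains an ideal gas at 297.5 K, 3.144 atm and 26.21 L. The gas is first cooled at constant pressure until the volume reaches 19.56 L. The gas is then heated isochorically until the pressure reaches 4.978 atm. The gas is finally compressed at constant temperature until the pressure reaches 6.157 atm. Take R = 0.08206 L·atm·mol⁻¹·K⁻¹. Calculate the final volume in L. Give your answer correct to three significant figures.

V₄ ≈ 15.8 L

Isobaric, so V/T is constant: P₂ = P₁; T₂ = T₁·(V₂/V₁) = 222.0 K.
V constant ⇒ P ∝ T: V₃ = V₂; T₃ = T₂·(P₃/P₂) = 351.5 K.
Isothermal, so P V is constant: T₄ = T₃; V₄ = V₃·(P₃/P₄) = 15.81 L.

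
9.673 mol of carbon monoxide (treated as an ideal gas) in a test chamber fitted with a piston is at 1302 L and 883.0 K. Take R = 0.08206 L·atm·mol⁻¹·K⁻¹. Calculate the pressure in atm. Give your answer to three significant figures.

PV = nRT ⇒ P = nRT/V = (9.673 × 0.08206 × 883.0) / 1302

P ≈ 0.538 atm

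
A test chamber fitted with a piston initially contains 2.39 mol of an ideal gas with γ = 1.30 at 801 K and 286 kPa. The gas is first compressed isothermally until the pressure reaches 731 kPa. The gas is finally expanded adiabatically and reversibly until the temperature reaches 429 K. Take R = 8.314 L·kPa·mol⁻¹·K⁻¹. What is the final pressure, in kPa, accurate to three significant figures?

From PV = nRT: V₁ = nRT₁/P₁ = 55.65 L.
T constant ⇒ Boyle's law P V = const: T₂ = T₁; V₂ = V₁·(P₁/P₂) = 21.77 L.
Reversible adiabatic, γ = 1.30: P₃ = P₂·(T₃/T₂)^(γ/(γ−1)) = 48.85 kPa; V₃ = V₂·(T₂/T₃)^(1/(γ−1)) = 174.5 L.

P₃ ≈ 48.8 kPa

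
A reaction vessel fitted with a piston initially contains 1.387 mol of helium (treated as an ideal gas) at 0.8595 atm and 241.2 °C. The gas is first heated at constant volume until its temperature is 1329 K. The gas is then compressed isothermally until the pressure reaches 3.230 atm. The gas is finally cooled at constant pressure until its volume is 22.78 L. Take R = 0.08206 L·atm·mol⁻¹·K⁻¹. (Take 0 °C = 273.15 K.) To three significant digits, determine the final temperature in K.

Convert: T₁ = 514.3 K.
From PV = nRT: V₁ = nRT₁/P₁ = 68.11 L.
V constant ⇒ P ∝ T: V₂ = V₁; P₂ = P₁·(T₂/T₁) = 2.221 atm.
Isothermal, so P V is constant: T₃ = T₂; V₃ = V₂·(P₂/P₃) = 46.83 L.
P constant ⇒ V ∝ T: P₄ = P₃; T₄ = T₃·(V₄/V₃) = 646.5 K.

T₄ ≈ 646 K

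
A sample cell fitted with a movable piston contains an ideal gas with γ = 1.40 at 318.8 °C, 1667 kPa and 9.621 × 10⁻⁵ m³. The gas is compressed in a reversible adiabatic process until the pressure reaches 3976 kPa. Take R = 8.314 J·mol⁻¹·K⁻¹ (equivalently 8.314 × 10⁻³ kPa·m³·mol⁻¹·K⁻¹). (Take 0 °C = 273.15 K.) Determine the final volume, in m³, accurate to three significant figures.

Convert: T₁ = 592.0 K.
Adiabatic (γ = 1.40), T V^(γ−1) and P V^γ constant: T₂ = T₁·(P₂/P₁)^((γ−1)/γ) = 758.8 K; V₂ = V₁·(P₁/P₂)^(1/γ) = 5.171e-05 m³.

V₂ ≈ 5.17e-05 m³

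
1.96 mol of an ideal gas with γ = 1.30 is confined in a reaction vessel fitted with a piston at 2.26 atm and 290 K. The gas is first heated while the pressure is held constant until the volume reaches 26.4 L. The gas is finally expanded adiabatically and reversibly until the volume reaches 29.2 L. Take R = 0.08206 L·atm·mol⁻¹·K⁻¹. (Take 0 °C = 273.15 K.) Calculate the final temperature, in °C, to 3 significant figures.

From PV = nRT: V₁ = nRT₁/P₁ = 20.64 L.
P constant ⇒ V ∝ T: P₂ = P₁; T₂ = T₁·(V₂/V₁) = 371.0 K.
Adiabatic (γ = 1.30), T V^(γ−1) and P V^γ constant: T₃ = T₂·(V₂/V₃)^(γ−1) = 359.9 K; P₃ = P₂·(V₂/V₃)^γ = 1.982 atm.

T₃ ≈ 86.8 °C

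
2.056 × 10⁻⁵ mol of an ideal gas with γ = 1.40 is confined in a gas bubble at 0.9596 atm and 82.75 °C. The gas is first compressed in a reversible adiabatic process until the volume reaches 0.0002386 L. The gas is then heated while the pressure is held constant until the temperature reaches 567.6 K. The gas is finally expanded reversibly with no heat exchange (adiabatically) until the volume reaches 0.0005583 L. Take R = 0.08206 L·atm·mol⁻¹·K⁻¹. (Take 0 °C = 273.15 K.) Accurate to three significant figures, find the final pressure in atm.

P₄ ≈ 1.26 atm

Convert: T₁ = 355.9 K.
From PV = nRT: V₁ = nRT₁/P₁ = 0.0006257 L.
Reversible adiabatic, γ = 1.40: T₂ = T₁·(V₁/V₂)^(γ−1) = 523.4 K; P₂ = P₁·(V₁/V₂)^γ = 3.701 atm.
P constant ⇒ V ∝ T: P₃ = P₂; V₃ = V₂·(T₃/T₂) = 0.0002588 L.
Adiabatic (γ = 1.40), T V^(γ−1) and P V^γ constant: T₄ = T₃·(V₃/V₄)^(γ−1) = 417.3 K; P₄ = P₃·(V₃/V₄)^γ = 1.261 atm.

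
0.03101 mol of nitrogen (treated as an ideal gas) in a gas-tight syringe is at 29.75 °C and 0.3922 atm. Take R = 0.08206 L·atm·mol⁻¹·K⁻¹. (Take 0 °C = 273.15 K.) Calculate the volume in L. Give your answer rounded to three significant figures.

Convert: T = 302.90 K.
PV = nRT ⇒ V = nRT/P = (0.03101 × 0.08206 × 302.90) / 0.3922

V ≈ 1.97 L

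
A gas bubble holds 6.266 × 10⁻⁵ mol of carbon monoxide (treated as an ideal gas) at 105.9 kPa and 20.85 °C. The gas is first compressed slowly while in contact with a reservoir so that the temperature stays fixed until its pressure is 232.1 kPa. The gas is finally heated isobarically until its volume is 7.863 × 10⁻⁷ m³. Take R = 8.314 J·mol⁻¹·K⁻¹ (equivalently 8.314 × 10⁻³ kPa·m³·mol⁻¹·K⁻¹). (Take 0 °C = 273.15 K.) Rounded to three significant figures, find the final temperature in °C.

Convert: T₁ = 294.0 K.
From PV = nRT: V₁ = nRT₁/P₁ = 1.446e-06 m³.
T constant ⇒ Boyle's law P V = const: T₂ = T₁; V₂ = V₁·(P₁/P₂) = 6.599e-07 m³.
Isobaric, so V/T is constant: P₃ = P₂; T₃ = T₂·(V₃/V₂) = 350.3 K.

T₃ ≈ 77.2 °C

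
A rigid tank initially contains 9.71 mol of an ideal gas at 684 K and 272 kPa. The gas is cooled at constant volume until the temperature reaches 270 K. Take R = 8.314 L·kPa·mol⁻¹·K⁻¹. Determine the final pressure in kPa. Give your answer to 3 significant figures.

From PV = nRT: V₁ = nRT₁/P₁ = 203.0 L.
V constant ⇒ P ∝ T: V₂ = V₁; P₂ = P₁·(T₂/T₁) = 107.4 kPa.

P₂ ≈ 107 kPa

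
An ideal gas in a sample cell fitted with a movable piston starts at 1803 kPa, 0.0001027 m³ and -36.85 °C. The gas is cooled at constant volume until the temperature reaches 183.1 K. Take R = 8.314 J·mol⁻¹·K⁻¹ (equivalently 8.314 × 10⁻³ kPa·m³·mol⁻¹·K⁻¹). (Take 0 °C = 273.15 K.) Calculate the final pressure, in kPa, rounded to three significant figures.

P₂ ≈ 1.40e+03 kPa

Convert: T₁ = 236.3 K.
Isochoric, so P/T is constant: V₂ = V₁; P₂ = P₁·(T₂/T₁) = 1397 kPa.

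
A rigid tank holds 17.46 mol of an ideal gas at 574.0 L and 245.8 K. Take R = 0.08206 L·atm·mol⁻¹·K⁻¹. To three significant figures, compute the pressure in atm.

P ≈ 0.614 atm

PV = nRT ⇒ P = nRT/V = (17.46 × 0.08206 × 245.8) / 574.0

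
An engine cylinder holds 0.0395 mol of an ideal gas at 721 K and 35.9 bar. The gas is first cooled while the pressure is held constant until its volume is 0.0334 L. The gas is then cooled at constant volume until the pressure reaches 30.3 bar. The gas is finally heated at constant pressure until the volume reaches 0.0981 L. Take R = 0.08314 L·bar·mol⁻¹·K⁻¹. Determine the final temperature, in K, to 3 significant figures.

From PV = nRT: V₁ = nRT₁/P₁ = 0.06596 L.
P constant ⇒ V ∝ T: P₂ = P₁; T₂ = T₁·(V₂/V₁) = 365.1 K.
Isochoric, so P/T is constant: V₃ = V₂; T₃ = T₂·(P₃/P₂) = 308.2 K.
P constant ⇒ V ∝ T: P₄ = P₃; T₄ = T₃·(V₄/V₃) = 905.1 K.

T₄ ≈ 905 K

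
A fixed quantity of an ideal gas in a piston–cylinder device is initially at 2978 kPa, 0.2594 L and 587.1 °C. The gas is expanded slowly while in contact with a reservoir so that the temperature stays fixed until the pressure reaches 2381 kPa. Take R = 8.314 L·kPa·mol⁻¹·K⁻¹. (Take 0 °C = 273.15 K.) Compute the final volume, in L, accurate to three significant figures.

V₂ ≈ 0.324 L

Convert: T₁ = 860.2 K.
Isothermal, so P V is constant: T₂ = T₁; V₂ = V₁·(P₁/P₂) = 0.3244 L.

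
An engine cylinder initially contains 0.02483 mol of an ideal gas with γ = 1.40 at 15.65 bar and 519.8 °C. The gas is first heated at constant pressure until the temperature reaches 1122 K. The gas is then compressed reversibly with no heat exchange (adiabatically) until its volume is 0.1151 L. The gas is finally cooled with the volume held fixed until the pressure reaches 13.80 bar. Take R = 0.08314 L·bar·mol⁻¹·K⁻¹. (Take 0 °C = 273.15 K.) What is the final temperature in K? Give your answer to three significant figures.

Convert: T₁ = 792.9 K.
From PV = nRT: V₁ = nRT₁/P₁ = 0.1046 L.
P constant ⇒ V ∝ T: P₂ = P₁; V₂ = V₁·(T₂/T₁) = 0.1480 L.
Adiabatic (γ = 1.40), T V^(γ−1) and P V^γ constant: T₃ = T₂·(V₂/V₃)^(γ−1) = 1241 K; P₃ = P₂·(V₂/V₃)^γ = 22.25 bar.
Isochoric, so P/T is constant: V₄ = V₃; T₄ = T₃·(P₄/P₃) = 769.4 K.

T₄ ≈ 769 K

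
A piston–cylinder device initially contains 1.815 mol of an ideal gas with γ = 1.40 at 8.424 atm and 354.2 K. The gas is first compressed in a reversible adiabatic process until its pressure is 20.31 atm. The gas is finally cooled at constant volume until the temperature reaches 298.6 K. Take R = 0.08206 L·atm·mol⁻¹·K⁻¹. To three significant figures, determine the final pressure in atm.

P₃ ≈ 13.3 atm

From PV = nRT: V₁ = nRT₁/P₁ = 6.262 L.
Adiabatic (γ = 1.40), T V^(γ−1) and P V^γ constant: T₂ = T₁·(P₂/P₁)^((γ−1)/γ) = 455.5 K; V₂ = V₁·(P₁/P₂)^(1/γ) = 3.340 L.
Isochoric, so P/T is constant: V₃ = V₂; P₃ = P₂·(T₃/T₂) = 13.32 atm.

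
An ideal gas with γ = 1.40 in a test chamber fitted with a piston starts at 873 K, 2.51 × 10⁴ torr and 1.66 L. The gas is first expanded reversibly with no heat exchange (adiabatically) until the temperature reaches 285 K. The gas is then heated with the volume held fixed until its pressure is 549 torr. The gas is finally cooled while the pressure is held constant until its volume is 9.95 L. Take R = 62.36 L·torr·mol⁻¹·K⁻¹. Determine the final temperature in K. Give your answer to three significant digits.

T₄ ≈ 114 K

Reversible adiabatic, γ = 1.40: P₂ = P₁·(T₂/T₁)^(γ/(γ−1)) = 499.0 torr; V₂ = V₁·(T₁/T₂)^(1/(γ−1)) = 27.26 L.
Isochoric, so P/T is constant: V₃ = V₂; T₃ = T₂·(P₃/P₂) = 313.6 K.
P constant ⇒ V ∝ T: P₄ = P₃; T₄ = T₃·(V₄/V₃) = 114.5 K.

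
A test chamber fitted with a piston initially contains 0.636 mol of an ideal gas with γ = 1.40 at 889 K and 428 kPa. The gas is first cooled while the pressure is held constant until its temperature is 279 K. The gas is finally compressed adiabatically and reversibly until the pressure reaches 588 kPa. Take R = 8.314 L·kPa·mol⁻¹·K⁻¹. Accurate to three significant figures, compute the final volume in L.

From PV = nRT: V₁ = nRT₁/P₁ = 10.98 L.
P constant ⇒ V ∝ T: P₂ = P₁; V₂ = V₁·(T₂/T₁) = 3.447 L.
Adiabatic (γ = 1.40), T V^(γ−1) and P V^γ constant: T₃ = T₂·(P₃/P₂)^((γ−1)/γ) = 305.5 K; V₃ = V₂·(P₂/P₃)^(1/γ) = 2.747 L.

V₃ ≈ 2.75 L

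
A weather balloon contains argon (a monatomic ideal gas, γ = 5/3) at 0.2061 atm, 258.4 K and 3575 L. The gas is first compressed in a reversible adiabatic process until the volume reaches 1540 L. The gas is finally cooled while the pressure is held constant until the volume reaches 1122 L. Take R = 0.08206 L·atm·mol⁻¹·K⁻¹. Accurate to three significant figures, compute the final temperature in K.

Adiabatic (γ = 5/3), T V^(γ−1) and P V^γ constant: T₂ = T₁·(V₁/V₂)^(γ−1) = 453.0 K; P₂ = P₁·(V₁/V₂)^γ = 0.8388 atm.
P constant ⇒ V ∝ T: P₃ = P₂; T₃ = T₂·(V₃/V₂) = 330.1 K.

T₃ ≈ 330 K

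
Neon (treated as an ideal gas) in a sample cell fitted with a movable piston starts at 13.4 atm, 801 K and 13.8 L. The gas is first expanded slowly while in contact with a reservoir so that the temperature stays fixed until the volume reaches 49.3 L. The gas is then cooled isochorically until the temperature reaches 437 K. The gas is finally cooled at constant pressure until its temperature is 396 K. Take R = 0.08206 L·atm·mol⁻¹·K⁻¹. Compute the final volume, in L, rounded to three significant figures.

V₄ ≈ 44.7 L

T constant ⇒ Boyle's law P V = const: T₂ = T₁; P₂ = P₁·(V₁/V₂) = 3.751 atm.
V constant ⇒ P ∝ T: V₃ = V₂; P₃ = P₂·(T₃/T₂) = 2.046 atm.
P constant ⇒ V ∝ T: P₄ = P₃; V₄ = V₃·(T₄/T₃) = 44.67 L.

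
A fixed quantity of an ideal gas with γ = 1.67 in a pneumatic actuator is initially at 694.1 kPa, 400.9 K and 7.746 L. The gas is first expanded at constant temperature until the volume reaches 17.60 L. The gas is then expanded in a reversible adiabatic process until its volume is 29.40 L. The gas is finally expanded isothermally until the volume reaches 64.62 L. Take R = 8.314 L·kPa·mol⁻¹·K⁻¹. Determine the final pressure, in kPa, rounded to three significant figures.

Isothermal, so P V is constant: T₂ = T₁; P₂ = P₁·(V₁/V₂) = 305.5 kPa.
Adiabatic (γ = 1.67), T V^(γ−1) and P V^γ constant: T₃ = T₂·(V₂/V₃)^(γ−1) = 284.3 K; P₃ = P₂·(V₂/V₃)^γ = 129.7 kPa.
T constant ⇒ Boyle's law P V = const: T₄ = T₃; P₄ = P₃·(V₃/V₄) = 59.00 kPa.

P₄ ≈ 59.0 kPa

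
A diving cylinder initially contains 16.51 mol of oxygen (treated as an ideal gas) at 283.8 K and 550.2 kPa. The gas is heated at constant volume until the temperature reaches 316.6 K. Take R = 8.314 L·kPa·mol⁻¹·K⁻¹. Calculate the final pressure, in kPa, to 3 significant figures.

From PV = nRT: V₁ = nRT₁/P₁ = 70.80 L.
V constant ⇒ P ∝ T: V₂ = V₁; P₂ = P₁·(T₂/T₁) = 613.8 kPa.

P₂ ≈ 614 kPa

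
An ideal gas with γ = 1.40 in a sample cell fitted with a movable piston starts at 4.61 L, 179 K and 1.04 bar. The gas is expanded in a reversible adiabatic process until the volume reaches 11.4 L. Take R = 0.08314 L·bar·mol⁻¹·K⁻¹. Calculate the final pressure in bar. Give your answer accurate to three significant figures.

Reversible adiabatic, γ = 1.40: T₂ = T₁·(V₁/V₂)^(γ−1) = 124.6 K; P₂ = P₁·(V₁/V₂)^γ = 0.2928 bar.

P₂ ≈ 0.293 bar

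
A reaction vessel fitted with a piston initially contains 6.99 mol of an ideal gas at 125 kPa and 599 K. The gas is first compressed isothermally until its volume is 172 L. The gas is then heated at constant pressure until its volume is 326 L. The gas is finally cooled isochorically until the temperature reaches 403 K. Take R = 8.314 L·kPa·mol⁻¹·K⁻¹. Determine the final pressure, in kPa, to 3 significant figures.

P₄ ≈ 71.8 kPa

From PV = nRT: V₁ = nRT₁/P₁ = 278.5 L.
T constant ⇒ Boyle's law P V = const: T₂ = T₁; P₂ = P₁·(V₁/V₂) = 202.4 kPa.
Isobaric, so V/T is constant: P₃ = P₂; T₃ = T₂·(V₃/V₂) = 1135 K.
V constant ⇒ P ∝ T: V₄ = V₃; P₄ = P₃·(T₄/T₃) = 71.84 kPa.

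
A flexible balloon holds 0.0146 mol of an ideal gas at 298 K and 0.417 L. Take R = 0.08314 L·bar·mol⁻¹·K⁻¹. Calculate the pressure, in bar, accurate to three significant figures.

P ≈ 0.867 bar

PV = nRT ⇒ P = nRT/V = (0.0146 × 0.08314 × 298) / 0.417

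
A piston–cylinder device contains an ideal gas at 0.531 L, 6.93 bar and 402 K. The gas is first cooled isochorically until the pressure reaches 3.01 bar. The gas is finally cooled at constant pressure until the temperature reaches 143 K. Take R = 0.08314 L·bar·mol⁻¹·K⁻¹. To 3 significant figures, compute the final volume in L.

Isochoric, so P/T is constant: V₂ = V₁; T₂ = T₁·(P₂/P₁) = 174.6 K.
P constant ⇒ V ∝ T: P₃ = P₂; V₃ = V₂·(T₃/T₂) = 0.4349 L.

V₃ ≈ 0.435 L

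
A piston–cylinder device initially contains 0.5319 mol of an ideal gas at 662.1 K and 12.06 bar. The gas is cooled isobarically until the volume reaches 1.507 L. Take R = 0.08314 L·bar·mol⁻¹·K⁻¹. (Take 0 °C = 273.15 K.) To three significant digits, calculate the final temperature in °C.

From PV = nRT: V₁ = nRT₁/P₁ = 2.428 L.
Isobaric, so V/T is constant: P₂ = P₁; T₂ = T₁·(V₂/V₁) = 411.0 K.

T₂ ≈ 138 °C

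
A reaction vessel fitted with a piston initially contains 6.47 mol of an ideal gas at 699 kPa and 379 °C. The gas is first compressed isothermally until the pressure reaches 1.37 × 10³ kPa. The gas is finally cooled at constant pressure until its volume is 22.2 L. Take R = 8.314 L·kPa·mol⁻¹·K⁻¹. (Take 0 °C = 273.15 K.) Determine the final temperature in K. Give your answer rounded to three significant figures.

T₃ ≈ 565 K

Convert: T₁ = 652.1 K.
From PV = nRT: V₁ = nRT₁/P₁ = 50.19 L.
Isothermal, so P V is constant: T₂ = T₁; V₂ = V₁·(P₁/P₂) = 25.61 L.
P constant ⇒ V ∝ T: P₃ = P₂; T₃ = T₂·(V₃/V₂) = 565.4 K.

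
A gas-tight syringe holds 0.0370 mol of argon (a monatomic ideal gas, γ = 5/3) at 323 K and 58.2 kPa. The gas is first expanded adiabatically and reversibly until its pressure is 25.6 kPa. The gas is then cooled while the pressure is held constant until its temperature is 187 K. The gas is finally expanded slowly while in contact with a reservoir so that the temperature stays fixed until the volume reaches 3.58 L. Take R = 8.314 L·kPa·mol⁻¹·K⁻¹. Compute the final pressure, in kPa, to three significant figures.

P₄ ≈ 16.1 kPa

From PV = nRT: V₁ = nRT₁/P₁ = 1.707 L.
Adiabatic (γ = 5/3), T V^(γ−1) and P V^γ constant: T₂ = T₁·(P₂/P₁)^((γ−1)/γ) = 232.6 K; V₂ = V₁·(P₁/P₂)^(1/γ) = 2.794 L.
P constant ⇒ V ∝ T: P₃ = P₂; V₃ = V₂·(T₃/T₂) = 2.247 L.
T constant ⇒ Boyle's law P V = const: T₄ = T₃; P₄ = P₃·(V₃/V₄) = 16.07 kPa.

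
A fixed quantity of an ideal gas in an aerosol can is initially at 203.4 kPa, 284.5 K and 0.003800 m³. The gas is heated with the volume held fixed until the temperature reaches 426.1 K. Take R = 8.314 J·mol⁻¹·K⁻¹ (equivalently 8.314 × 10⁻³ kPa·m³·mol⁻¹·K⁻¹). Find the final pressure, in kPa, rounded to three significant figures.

P₂ ≈ 305 kPa

V constant ⇒ P ∝ T: V₂ = V₁; P₂ = P₁·(T₂/T₁) = 304.6 kPa.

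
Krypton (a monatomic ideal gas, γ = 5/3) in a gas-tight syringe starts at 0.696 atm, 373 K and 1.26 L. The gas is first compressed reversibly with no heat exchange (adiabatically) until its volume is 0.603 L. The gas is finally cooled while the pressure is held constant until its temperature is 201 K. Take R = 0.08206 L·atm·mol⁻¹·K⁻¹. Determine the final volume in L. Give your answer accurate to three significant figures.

V₃ ≈ 0.199 L

Adiabatic (γ = 5/3), T V^(γ−1) and P V^γ constant: T₂ = T₁·(V₁/V₂)^(γ−1) = 609.6 K; P₂ = P₁·(V₁/V₂)^γ = 2.377 atm.
Isobaric, so V/T is constant: P₃ = P₂; V₃ = V₂·(T₃/T₂) = 0.1988 L.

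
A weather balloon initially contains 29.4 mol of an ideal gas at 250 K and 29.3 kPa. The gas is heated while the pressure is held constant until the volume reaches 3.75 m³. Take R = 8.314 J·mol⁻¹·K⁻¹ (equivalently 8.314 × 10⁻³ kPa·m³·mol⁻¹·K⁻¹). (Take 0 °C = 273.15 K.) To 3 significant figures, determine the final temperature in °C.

T₂ ≈ 176 °C

From PV = nRT: V₁ = nRT₁/P₁ = 2.086 m³.
P constant ⇒ V ∝ T: P₂ = P₁; T₂ = T₁·(V₂/V₁) = 449.5 K.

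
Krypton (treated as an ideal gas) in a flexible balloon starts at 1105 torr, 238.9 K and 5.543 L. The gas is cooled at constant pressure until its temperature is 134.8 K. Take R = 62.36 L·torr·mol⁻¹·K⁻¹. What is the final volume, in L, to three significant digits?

V₂ ≈ 3.13 L

Isobaric, so V/T is constant: P₂ = P₁; V₂ = V₁·(T₂/T₁) = 3.128 L.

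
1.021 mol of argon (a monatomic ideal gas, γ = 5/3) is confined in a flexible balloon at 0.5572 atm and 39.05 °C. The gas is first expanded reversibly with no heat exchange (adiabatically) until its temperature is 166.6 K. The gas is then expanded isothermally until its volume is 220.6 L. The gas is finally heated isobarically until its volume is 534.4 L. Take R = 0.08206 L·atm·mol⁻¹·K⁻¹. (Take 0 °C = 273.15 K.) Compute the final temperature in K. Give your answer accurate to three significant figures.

T₄ ≈ 404 K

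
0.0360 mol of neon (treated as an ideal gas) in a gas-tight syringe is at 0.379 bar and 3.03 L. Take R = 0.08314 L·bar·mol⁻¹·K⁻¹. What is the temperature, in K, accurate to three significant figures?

T ≈ 384 K

PV = nRT ⇒ T = PV/(nR) = (0.379 × 3.03) / (0.0360 × 0.08314)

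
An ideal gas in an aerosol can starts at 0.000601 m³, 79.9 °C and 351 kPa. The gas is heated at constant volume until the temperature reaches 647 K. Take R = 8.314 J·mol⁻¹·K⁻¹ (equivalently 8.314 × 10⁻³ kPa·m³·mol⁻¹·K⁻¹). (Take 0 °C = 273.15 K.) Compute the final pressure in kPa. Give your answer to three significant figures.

P₂ ≈ 643 kPa

Convert: T₁ = 353.0 K.
V constant ⇒ P ∝ T: V₂ = V₁; P₂ = P₁·(T₂/T₁) = 643.2 kPa.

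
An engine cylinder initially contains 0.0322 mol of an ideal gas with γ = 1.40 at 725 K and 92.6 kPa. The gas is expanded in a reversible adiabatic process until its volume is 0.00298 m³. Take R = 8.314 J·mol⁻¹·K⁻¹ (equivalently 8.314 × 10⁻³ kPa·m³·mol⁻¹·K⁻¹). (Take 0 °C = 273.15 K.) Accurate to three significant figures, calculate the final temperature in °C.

T₂ ≈ 357 °C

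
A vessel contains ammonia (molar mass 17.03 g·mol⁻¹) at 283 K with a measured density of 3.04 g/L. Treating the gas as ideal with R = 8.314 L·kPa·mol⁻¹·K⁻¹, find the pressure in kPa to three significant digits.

ρ = PM/(RT) ⇒ P = ρRT/M = (3.04 × 8.314 × 283.0) / 17.03

P ≈ 420 kPa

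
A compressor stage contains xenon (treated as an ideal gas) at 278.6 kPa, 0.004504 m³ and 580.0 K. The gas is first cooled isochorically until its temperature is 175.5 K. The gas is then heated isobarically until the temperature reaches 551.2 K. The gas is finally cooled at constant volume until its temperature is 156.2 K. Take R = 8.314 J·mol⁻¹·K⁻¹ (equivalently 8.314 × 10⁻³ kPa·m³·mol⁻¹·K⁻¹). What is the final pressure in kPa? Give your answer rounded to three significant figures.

P₄ ≈ 23.9 kPa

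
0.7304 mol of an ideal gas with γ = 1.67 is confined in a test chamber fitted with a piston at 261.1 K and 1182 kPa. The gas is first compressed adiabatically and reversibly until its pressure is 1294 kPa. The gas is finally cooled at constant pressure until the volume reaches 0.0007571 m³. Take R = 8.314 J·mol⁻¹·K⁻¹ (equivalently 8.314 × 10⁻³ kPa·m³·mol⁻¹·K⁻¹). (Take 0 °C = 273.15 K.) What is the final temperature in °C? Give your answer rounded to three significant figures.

From PV = nRT: V₁ = nRT₁/P₁ = 0.001341 m³.
Reversible adiabatic, γ = 1.67: T₂ = T₁·(P₂/P₁)^((γ−1)/γ) = 270.8 K; V₂ = V₁·(P₁/P₂)^(1/γ) = 0.001271 m³.
P constant ⇒ V ∝ T: P₃ = P₂; T₃ = T₂·(V₃/V₂) = 161.3 K.

T₃ ≈ -112 °C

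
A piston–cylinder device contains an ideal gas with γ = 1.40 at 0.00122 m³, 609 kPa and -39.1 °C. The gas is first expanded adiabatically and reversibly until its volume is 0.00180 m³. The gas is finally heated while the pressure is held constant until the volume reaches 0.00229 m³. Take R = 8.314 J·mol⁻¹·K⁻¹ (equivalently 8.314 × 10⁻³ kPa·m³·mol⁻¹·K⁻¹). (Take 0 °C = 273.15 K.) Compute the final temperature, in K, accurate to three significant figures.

Convert: T₁ = 234.0 K.
Adiabatic (γ = 1.40), T V^(γ−1) and P V^γ constant: T₂ = T₁·(V₁/V₂)^(γ−1) = 200.3 K; P₂ = P₁·(V₁/V₂)^γ = 353.3 kPa.
P constant ⇒ V ∝ T: P₃ = P₂; T₃ = T₂·(V₃/V₂) = 254.9 K.

T₃ ≈ 255 K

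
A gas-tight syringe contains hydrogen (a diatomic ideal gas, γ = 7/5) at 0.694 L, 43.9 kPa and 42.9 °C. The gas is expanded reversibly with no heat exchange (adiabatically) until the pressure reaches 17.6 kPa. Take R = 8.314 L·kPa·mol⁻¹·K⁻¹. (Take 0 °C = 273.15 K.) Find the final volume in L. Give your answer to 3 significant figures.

V₂ ≈ 1.33 L

Convert: T₁ = 316.0 K.
Reversible adiabatic, γ = 7/5: T₂ = T₁·(P₂/P₁)^((γ−1)/γ) = 243.4 K; V₂ = V₁·(P₁/P₂)^(1/γ) = 1.333 L.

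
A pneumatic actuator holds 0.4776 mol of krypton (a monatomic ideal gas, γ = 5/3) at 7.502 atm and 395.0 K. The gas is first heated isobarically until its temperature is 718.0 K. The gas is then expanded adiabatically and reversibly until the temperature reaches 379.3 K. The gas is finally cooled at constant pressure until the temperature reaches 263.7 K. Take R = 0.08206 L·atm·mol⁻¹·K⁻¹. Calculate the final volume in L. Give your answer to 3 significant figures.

V₄ ≈ 6.79 L

From PV = nRT: V₁ = nRT₁/P₁ = 2.064 L.
P constant ⇒ V ∝ T: P₂ = P₁; V₂ = V₁·(T₂/T₁) = 3.751 L.
Adiabatic (γ = 5/3), T V^(γ−1) and P V^γ constant: P₃ = P₂·(T₃/T₂)^(γ/(γ−1)) = 1.522 atm; V₃ = V₂·(T₂/T₃)^(1/(γ−1)) = 9.769 L.
Isobaric, so V/T is constant: P₄ = P₃; V₄ = V₃·(T₄/T₃) = 6.792 L.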